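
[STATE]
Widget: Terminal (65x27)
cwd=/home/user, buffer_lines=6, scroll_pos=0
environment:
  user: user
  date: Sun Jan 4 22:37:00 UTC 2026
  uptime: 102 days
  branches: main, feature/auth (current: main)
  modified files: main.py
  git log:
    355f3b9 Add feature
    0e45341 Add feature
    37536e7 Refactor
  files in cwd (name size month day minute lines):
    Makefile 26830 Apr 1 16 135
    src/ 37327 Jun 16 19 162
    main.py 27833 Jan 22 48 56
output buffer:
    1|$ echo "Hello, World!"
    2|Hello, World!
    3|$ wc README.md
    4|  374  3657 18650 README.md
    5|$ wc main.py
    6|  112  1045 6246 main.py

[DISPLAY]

$ echo "Hello, World!"                                           
Hello, World!                                                    
$ wc README.md                                                   
  374  3657 18650 README.md                                      
$ wc main.py                                                     
  112  1045 6246 main.py                                         
$ █                                                              
                                                                 
                                                                 
                                                                 
                                                                 
                                                                 
                                                                 
                                                                 
                                                                 
                                                                 
                                                                 
                                                                 
                                                                 
                                                                 
                                                                 
                                                                 
                                                                 
                                                                 
                                                                 
                                                                 
                                                                 


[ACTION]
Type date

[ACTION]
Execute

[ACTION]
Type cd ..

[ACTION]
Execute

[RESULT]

$ echo "Hello, World!"                                           
Hello, World!                                                    
$ wc README.md                                                   
  374  3657 18650 README.md                                      
$ wc main.py                                                     
  112  1045 6246 main.py                                         
$ date                                                           
Sun Jan 4 22:37:00 UTC 2026                                      
$ cd ..                                                          
                                                                 
$ █                                                              
                                                                 
                                                                 
                                                                 
                                                                 
                                                                 
                                                                 
                                                                 
                                                                 
                                                                 
                                                                 
                                                                 
                                                                 
                                                                 
                                                                 
                                                                 
                                                                 


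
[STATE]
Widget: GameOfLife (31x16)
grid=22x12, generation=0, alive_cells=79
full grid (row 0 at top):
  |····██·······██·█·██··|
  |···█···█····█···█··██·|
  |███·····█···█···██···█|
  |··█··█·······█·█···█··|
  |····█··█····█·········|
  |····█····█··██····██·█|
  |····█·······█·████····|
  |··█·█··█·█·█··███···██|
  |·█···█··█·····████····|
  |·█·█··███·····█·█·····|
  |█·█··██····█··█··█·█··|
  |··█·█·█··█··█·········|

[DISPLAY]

Gen: 0                         
····██·······██·█·██··         
···█···█····█···█··██·         
███·····█···█···██···█         
··█··█·······█·█···█··         
····█··█····█·········         
····█····█··██····██·█         
····█·······█·████····         
··█·█··█·█·█··███···██         
·█···█··█·····████····         
·█·█··███·····█·█·····         
█·█··██····█··█··█·█··         
··█·█·█··█··█·········         
                               
                               
                               


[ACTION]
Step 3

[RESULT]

Gen: 3                         
···█·············█····         
···█···········██···█·         
···········██··█···██·         
··············█··█··█·         
··············█·██·█··         
·····██··███····█·██··         
·····██·····██·█······         
·█······█·············         
█·█···········█·······         
··█····█·█··█·········         
█·█·█···█···██········         
·████·················         
                               
                               
                               


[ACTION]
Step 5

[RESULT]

Gen: 8                         
···············█··█···         
··············█·······         
············██········         
············██·█··█···         
················██·█··         
············████·█·███         
·····█···█·█····█·····         
·····█·······██·█·····         
·····█·····██·········         
··██···██████·██······         
····█·················         
··██··················         
                               
                               
                               


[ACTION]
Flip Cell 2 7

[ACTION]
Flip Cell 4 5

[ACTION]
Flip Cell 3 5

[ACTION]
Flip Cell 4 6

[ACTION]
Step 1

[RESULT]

Gen: 9                         
······················         
·············██·······         
············█·········         
·····█······███·███···         
·····██··········█·█··         
·····██·····████·█·██·         
················██··█·         
····███···██·█·█······         
····█·█·██············         
···██···███·██········         
····█···████··········         
···█··················         
                               
                               
                               


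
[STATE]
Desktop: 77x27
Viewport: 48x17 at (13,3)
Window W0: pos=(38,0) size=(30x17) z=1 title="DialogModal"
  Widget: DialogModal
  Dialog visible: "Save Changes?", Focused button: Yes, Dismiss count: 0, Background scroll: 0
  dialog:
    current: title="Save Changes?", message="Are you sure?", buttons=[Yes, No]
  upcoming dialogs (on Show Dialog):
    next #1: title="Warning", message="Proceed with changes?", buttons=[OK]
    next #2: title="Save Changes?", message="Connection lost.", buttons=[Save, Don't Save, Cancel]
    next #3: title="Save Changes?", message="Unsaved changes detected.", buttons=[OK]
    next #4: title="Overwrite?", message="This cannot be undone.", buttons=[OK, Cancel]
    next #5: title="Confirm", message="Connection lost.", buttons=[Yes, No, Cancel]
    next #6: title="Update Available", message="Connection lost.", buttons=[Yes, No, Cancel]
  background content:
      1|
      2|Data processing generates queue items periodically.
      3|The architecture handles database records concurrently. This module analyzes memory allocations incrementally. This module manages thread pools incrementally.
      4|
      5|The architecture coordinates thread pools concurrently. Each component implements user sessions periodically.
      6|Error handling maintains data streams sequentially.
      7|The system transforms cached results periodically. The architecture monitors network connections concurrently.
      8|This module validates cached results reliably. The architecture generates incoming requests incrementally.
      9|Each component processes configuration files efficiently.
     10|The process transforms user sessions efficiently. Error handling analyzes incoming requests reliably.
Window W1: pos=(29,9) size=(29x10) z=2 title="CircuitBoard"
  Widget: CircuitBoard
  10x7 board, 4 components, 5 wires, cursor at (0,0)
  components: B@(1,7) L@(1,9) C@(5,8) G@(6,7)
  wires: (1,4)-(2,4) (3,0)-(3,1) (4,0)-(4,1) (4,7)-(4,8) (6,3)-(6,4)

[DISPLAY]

                         ┃                      
                         ┃Data processing genera
                         ┃The architecture handl
                         ┃                      
                         ┃The a┌───────────────┐
                         ┃Error│ Save Changes? │
                ┏━━━━━━━━━━━━━━━━━━━━━━━━━━━┓? │
                ┃ CircuitBoard              ┃  │
                ┠───────────────────────────┨──┘
                ┃   0 1 2 3 4 5 6 7 8 9     ┃rms
                ┃0  [.]                     ┃   
                ┃                           ┃   
                ┃1                   ·      ┃   
                ┃                    │      ┃━━━
                ┃2                   ·      ┃   
                ┗━━━━━━━━━━━━━━━━━━━━━━━━━━━┛   
                                                


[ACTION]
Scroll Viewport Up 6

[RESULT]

                         ┏━━━━━━━━━━━━━━━━━━━━━━
                         ┃ DialogModal          
                         ┠──────────────────────
                         ┃                      
                         ┃Data processing genera
                         ┃The architecture handl
                         ┃                      
                         ┃The a┌───────────────┐
                         ┃Error│ Save Changes? │
                ┏━━━━━━━━━━━━━━━━━━━━━━━━━━━┓? │
                ┃ CircuitBoard              ┃  │
                ┠───────────────────────────┨──┘
                ┃   0 1 2 3 4 5 6 7 8 9     ┃rms
                ┃0  [.]                     ┃   
                ┃                           ┃   
                ┃1                   ·      ┃   
                ┃                    │      ┃━━━


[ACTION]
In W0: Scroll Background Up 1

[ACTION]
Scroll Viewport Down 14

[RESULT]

                ┃ CircuitBoard              ┃  │
                ┠───────────────────────────┨──┘
                ┃   0 1 2 3 4 5 6 7 8 9     ┃rms
                ┃0  [.]                     ┃   
                ┃                           ┃   
                ┃1                   ·      ┃   
                ┃                    │      ┃━━━
                ┃2                   ·      ┃   
                ┗━━━━━━━━━━━━━━━━━━━━━━━━━━━┛   
                                                
                                                
                                                
                                                
                                                
                                                
                                                
                                                


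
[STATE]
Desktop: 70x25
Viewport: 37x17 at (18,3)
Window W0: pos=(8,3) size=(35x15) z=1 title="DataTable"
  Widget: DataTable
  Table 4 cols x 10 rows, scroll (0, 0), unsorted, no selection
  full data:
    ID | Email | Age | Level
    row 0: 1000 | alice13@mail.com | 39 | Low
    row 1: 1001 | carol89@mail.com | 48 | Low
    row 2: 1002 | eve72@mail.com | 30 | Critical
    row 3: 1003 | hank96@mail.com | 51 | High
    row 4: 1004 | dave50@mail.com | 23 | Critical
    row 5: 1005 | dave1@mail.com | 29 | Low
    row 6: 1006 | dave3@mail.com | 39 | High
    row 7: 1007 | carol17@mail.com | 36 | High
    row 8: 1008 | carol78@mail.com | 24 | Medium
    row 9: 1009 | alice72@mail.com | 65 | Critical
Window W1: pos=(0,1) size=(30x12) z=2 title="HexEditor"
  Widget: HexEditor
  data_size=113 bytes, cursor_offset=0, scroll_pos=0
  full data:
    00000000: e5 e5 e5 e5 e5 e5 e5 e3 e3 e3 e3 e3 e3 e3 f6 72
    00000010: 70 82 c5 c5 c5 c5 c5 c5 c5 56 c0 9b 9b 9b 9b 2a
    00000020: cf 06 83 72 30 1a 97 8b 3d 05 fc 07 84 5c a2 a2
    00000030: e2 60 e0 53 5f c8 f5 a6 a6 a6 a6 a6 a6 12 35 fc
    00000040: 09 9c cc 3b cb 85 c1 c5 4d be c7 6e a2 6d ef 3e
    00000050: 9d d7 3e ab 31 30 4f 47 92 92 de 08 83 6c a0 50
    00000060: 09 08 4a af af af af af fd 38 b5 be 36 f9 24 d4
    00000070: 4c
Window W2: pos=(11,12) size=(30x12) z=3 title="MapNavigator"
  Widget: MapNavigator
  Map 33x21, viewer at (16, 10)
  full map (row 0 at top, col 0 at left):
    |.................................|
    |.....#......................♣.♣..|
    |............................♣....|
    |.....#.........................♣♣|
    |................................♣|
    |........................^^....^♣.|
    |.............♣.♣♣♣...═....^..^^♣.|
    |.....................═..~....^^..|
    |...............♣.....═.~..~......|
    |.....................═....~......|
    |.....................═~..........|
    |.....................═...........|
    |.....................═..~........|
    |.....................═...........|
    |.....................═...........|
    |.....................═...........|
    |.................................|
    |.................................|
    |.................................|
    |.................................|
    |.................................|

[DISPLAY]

───────────┨━━━━━━━━━━━━┓            
5 e5 e5 e5 ┃            ┃            
5 c5 c5 c5 ┃────────────┨            
3 72 30 1a ┃│Age│Level  ┃            
0 53 5f c8 ┃┼───┼───────┃            
c 3b cb 85 ┃│39 │Low    ┃            
e ab 31 30 ┃│48 │Low    ┃            
a af af af ┃│30 │Critica┃            
           ┃│51 │High   ┃            
━━━━━━━━━━━━━━━━━━━━━━┓a┃            
vigator               ┃ ┃            
──────────────────────┨ ┃            
.....♣.♣♣♣...═....^..^┃ ┃            
.............═..~....^┃ ┃            
.......♣.....═.~..~...┃━┛            
.............═....~...┃              
........@....═~.......┃              


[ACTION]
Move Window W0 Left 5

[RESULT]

───────────┨━━━━━━━┓                 
5 e5 e5 e5 ┃       ┃                 
5 c5 c5 c5 ┃───────┨                 
3 72 30 1a ┃Level  ┃                 
0 53 5f c8 ┃───────┃                 
c 3b cb 85 ┃Low    ┃                 
e ab 31 30 ┃Low    ┃                 
a af af af ┃Critica┃                 
           ┃High   ┃                 
━━━━━━━━━━━━━━━━━━━━━━┓              
vigator               ┃              
──────────────────────┨              
.....♣.♣♣♣...═....^..^┃              
.............═..~....^┃              
.......♣.....═.~..~...┃              
.............═....~...┃              
........@....═~.......┃              


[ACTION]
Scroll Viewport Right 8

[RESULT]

───┨━━━━━━━┓                         
e5 ┃       ┃                         
c5 ┃───────┨                         
1a ┃Level  ┃                         
c8 ┃───────┃                         
85 ┃Low    ┃                         
30 ┃Low    ┃                         
af ┃Critica┃                         
   ┃High   ┃                         
━━━━━━━━━━━━━━┓                      
              ┃                      
──────────────┨                      
♣♣...═....^..^┃                      
.....═..~....^┃                      
.....═.~..~...┃                      
.....═....~...┃                      
@....═~.......┃                      


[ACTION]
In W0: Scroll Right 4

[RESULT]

───┨━━━━━━━┓                         
e5 ┃       ┃                         
c5 ┃───────┨                         
1a ┃evel   ┃                         
c8 ┃───────┃                         
85 ┃ow     ┃                         
30 ┃ow     ┃                         
af ┃ritical┃                         
   ┃igh    ┃                         
━━━━━━━━━━━━━━┓                      
              ┃                      
──────────────┨                      
♣♣...═....^..^┃                      
.....═..~....^┃                      
.....═.~..~...┃                      
.....═....~...┃                      
@....═~.......┃                      


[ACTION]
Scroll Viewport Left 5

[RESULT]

────────┨━━━━━━━┓                    
5 e5 e5 ┃       ┃                    
5 c5 c5 ┃───────┨                    
2 30 1a ┃evel   ┃                    
3 5f c8 ┃───────┃                    
b cb 85 ┃ow     ┃                    
b 31 30 ┃ow     ┃                    
f af af ┃ritical┃                    
        ┃igh    ┃                    
━━━━━━━━━━━━━━━━━━━┓                 
ator               ┃                 
───────────────────┨                 
..♣.♣♣♣...═....^..^┃                 
..........═..~....^┃                 
....♣.....═.~..~...┃                 
..........═....~...┃                 
.....@....═~.......┃                 


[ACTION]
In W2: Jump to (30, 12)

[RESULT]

────────┨━━━━━━━┓                    
5 e5 e5 ┃       ┃                    
5 c5 c5 ┃───────┨                    
2 30 1a ┃evel   ┃                    
3 5f c8 ┃───────┃                    
b cb 85 ┃ow     ┃                    
b 31 30 ┃ow     ┃                    
f af af ┃ritical┃                    
        ┃igh    ┃                    
━━━━━━━━━━━━━━━━━━━┓                 
ator               ┃                 
───────────────────┨                 
.~......           ┃                 
.~......           ┃                 
........           ┃                 
........           ┃                 
.....@..           ┃                 


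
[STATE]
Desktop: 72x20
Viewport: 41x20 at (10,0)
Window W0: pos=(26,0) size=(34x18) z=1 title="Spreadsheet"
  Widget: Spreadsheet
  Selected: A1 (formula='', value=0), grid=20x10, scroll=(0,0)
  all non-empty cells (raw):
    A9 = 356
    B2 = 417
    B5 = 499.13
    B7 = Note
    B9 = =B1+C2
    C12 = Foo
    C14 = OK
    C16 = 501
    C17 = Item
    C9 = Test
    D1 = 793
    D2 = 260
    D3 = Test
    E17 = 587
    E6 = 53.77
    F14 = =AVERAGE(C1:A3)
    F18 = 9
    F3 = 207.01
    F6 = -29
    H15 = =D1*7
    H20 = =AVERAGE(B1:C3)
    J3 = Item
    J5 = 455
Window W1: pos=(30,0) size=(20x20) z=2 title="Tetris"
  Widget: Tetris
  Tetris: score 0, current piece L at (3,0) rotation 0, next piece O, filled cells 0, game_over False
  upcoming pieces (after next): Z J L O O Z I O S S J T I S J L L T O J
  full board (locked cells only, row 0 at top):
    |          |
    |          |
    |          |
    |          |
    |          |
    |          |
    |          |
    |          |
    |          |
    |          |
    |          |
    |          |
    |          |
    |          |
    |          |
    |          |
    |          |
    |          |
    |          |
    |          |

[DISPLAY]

                ┏━━━┏━━━━━━━━━━━━━━━━━━┓━
                ┃ Sp┃ Tetris           ┃ 
                ┠───┠──────────────────┨─
                ┃A1:┃                  ┃ 
                ┃   ┃                  ┃C
                ┃---┃                  ┃-
                ┃  1┃                  ┃ 
                ┃  2┃                  ┃ 
                ┃  3┃                  ┃ 
                ┃  4┃                  ┃ 
                ┃  5┃                  ┃ 
                ┃  6┃                  ┃ 
                ┃  7┃                  ┃ 
                ┃  8┃                  ┃ 
                ┃  9┃                  ┃t
                ┃ 10┃                  ┃ 
                ┃ 11┃                  ┃ 
                ┗━━━┃                  ┃━
                    ┃                  ┃ 
                    ┗━━━━━━━━━━━━━━━━━━┛ 


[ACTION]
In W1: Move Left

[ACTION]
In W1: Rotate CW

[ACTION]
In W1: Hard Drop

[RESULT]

                ┏━━━┏━━━━━━━━━━━━━━━━━━┓━
                ┃ Sp┃ Tetris           ┃ 
                ┠───┠──────────────────┨─
                ┃A1:┃                  ┃ 
                ┃   ┃                  ┃C
                ┃---┃                  ┃-
                ┃  1┃                  ┃ 
                ┃  2┃                  ┃ 
                ┃  3┃                  ┃ 
                ┃  4┃                  ┃ 
                ┃  5┃                  ┃ 
                ┃  6┃                  ┃ 
                ┃  7┃                  ┃ 
                ┃  8┃                  ┃ 
                ┃  9┃                  ┃t
                ┃ 10┃                  ┃ 
                ┃ 11┃  ▒               ┃ 
                ┗━━━┃  ▒               ┃━
                    ┃  ▒▒              ┃ 
                    ┗━━━━━━━━━━━━━━━━━━┛ 


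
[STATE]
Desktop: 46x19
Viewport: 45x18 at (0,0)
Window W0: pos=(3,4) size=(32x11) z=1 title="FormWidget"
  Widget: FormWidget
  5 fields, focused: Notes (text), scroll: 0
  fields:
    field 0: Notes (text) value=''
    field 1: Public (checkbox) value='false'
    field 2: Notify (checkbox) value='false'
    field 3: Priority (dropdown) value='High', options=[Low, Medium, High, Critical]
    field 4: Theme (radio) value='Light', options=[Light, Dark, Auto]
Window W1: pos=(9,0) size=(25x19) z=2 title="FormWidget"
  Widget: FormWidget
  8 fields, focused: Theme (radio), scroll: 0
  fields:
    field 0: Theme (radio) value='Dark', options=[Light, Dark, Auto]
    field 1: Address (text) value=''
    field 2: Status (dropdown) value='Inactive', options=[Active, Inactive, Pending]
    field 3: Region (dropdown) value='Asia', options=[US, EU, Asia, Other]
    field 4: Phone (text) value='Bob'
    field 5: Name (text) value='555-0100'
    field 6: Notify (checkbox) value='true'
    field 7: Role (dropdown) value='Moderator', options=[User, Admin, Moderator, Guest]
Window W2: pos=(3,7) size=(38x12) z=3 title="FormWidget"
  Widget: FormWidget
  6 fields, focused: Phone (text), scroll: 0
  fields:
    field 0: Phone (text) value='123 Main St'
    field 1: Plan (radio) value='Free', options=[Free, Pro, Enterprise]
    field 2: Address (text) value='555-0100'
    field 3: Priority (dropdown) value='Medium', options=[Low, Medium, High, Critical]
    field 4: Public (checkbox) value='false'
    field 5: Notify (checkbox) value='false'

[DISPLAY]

         ┏━━━━━━━━━━━━━━━━━━━━━━━┓           
         ┃ FormWidget            ┃           
         ┠───────────────────────┨           
         ┃> Theme:      ( ) Light┃           
   ┏━━━━━┃  Address:    [       ]┃┓          
   ┃ Form┃  Status:     [Inacti▼]┃┃          
   ┠─────┃  Region:     [Asia  ▼]┃┨          
   ┏━━━━━━━━━━━━━━━━━━━━━━━━━━━━━━━━━━━━┓    
   ┃ FormWidget                         ┃    
   ┠────────────────────────────────────┨    
   ┃> Phone:      [123 Main St         ]┃    
   ┃  Plan:       (●) Free  ( ) Pro  ( )┃    
   ┃  Address:    [555-0100            ]┃    
   ┃  Priority:   [Medium             ▼]┃    
   ┃  Public:     [ ]                   ┃    
   ┃  Notify:     [ ]                   ┃    
   ┃                                    ┃    
   ┃                                    ┃    


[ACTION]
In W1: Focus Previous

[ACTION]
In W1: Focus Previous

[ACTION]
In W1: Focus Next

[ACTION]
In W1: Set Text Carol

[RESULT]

         ┏━━━━━━━━━━━━━━━━━━━━━━━┓           
         ┃ FormWidget            ┃           
         ┠───────────────────────┨           
         ┃  Theme:      ( ) Light┃           
   ┏━━━━━┃  Address:    [       ]┃┓          
   ┃ Form┃  Status:     [Inacti▼]┃┃          
   ┠─────┃  Region:     [Asia  ▼]┃┨          
   ┏━━━━━━━━━━━━━━━━━━━━━━━━━━━━━━━━━━━━┓    
   ┃ FormWidget                         ┃    
   ┠────────────────────────────────────┨    
   ┃> Phone:      [123 Main St         ]┃    
   ┃  Plan:       (●) Free  ( ) Pro  ( )┃    
   ┃  Address:    [555-0100            ]┃    
   ┃  Priority:   [Medium             ▼]┃    
   ┃  Public:     [ ]                   ┃    
   ┃  Notify:     [ ]                   ┃    
   ┃                                    ┃    
   ┃                                    ┃    


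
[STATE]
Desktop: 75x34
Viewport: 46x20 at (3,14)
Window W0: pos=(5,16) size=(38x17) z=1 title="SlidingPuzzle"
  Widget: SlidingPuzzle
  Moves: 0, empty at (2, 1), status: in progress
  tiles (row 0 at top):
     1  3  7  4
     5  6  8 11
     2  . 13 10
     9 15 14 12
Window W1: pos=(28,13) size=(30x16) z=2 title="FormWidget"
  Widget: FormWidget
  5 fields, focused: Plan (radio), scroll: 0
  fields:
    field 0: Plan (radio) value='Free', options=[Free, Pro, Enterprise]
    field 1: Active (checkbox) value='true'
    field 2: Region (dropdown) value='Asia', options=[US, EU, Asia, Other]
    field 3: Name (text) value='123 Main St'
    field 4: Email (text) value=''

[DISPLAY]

                         ┃ FormWidget         
                         ┠────────────────────
  ┏━━━━━━━━━━━━━━━━━━━━━━┃> Plan:       (●) Fr
  ┃ SlidingPuzzle        ┃  Active:     [x]   
  ┠──────────────────────┃  Region:     [Asia 
  ┃┌────┬────┬────┬────┐ ┃  Name:       [123 M
  ┃│  1 │  3 │  7 │  4 │ ┃  Email:      [     
  ┃├────┼────┼────┼────┤ ┃                    
  ┃│  5 │  6 │  8 │ 11 │ ┃                    
  ┃├────┼────┼────┼────┤ ┃                    
  ┃│  2 │    │ 13 │ 10 │ ┃                    
  ┃├────┼────┼────┼────┤ ┃                    
  ┃│  9 │ 15 │ 14 │ 12 │ ┃                    
  ┃└────┴────┴────┴────┘ ┃                    
  ┃Moves: 0              ┗━━━━━━━━━━━━━━━━━━━━
  ┃                                    ┃      
  ┃                                    ┃      
  ┃                                    ┃      
  ┗━━━━━━━━━━━━━━━━━━━━━━━━━━━━━━━━━━━━┛      
                                              


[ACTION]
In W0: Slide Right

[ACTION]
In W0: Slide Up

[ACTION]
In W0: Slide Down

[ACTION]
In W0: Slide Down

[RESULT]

                         ┃ FormWidget         
                         ┠────────────────────
  ┏━━━━━━━━━━━━━━━━━━━━━━┃> Plan:       (●) Fr
  ┃ SlidingPuzzle        ┃  Active:     [x]   
  ┠──────────────────────┃  Region:     [Asia 
  ┃┌────┬────┬────┬────┐ ┃  Name:       [123 M
  ┃│  1 │  3 │  7 │  4 │ ┃  Email:      [     
  ┃├────┼────┼────┼────┤ ┃                    
  ┃│    │  6 │  8 │ 11 │ ┃                    
  ┃├────┼────┼────┼────┤ ┃                    
  ┃│  5 │  2 │ 13 │ 10 │ ┃                    
  ┃├────┼────┼────┼────┤ ┃                    
  ┃│  9 │ 15 │ 14 │ 12 │ ┃                    
  ┃└────┴────┴────┴────┘ ┃                    
  ┃Moves: 4              ┗━━━━━━━━━━━━━━━━━━━━
  ┃                                    ┃      
  ┃                                    ┃      
  ┃                                    ┃      
  ┗━━━━━━━━━━━━━━━━━━━━━━━━━━━━━━━━━━━━┛      
                                              


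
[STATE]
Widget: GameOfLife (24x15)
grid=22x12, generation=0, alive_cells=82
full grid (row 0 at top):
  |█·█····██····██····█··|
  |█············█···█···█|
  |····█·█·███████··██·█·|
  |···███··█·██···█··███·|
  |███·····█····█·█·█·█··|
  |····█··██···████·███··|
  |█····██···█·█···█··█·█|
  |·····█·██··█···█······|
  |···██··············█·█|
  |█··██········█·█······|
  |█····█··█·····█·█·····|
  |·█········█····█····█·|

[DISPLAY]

Gen: 0                  
█·█····██····██····█··  
█············█···█···█  
····█·█·███████··██·█·  
···███··█·██···█··███·  
███·····█····█·█·█·█··  
····█··██···████·███··  
█····██···█·█···█··█·█  
·····█·██··█···█······  
···██··············█·█  
█··██········█·█······  
█····█··█·····█·█·····  
·█········█····█····█·  
                        
                        


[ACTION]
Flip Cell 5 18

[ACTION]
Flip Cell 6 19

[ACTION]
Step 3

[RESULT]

Gen: 3                  
················█████·  
········█·····█····███  
·██··█·█·█··█·········  
██···██····███···██·██  
██····██···█···█······  
········██·█·███······  
········█·█·█████·····  
····██·········█······  
·····██······███······  
···█·█·······█········  
···██········██·······  
···············█······  
                        
                        


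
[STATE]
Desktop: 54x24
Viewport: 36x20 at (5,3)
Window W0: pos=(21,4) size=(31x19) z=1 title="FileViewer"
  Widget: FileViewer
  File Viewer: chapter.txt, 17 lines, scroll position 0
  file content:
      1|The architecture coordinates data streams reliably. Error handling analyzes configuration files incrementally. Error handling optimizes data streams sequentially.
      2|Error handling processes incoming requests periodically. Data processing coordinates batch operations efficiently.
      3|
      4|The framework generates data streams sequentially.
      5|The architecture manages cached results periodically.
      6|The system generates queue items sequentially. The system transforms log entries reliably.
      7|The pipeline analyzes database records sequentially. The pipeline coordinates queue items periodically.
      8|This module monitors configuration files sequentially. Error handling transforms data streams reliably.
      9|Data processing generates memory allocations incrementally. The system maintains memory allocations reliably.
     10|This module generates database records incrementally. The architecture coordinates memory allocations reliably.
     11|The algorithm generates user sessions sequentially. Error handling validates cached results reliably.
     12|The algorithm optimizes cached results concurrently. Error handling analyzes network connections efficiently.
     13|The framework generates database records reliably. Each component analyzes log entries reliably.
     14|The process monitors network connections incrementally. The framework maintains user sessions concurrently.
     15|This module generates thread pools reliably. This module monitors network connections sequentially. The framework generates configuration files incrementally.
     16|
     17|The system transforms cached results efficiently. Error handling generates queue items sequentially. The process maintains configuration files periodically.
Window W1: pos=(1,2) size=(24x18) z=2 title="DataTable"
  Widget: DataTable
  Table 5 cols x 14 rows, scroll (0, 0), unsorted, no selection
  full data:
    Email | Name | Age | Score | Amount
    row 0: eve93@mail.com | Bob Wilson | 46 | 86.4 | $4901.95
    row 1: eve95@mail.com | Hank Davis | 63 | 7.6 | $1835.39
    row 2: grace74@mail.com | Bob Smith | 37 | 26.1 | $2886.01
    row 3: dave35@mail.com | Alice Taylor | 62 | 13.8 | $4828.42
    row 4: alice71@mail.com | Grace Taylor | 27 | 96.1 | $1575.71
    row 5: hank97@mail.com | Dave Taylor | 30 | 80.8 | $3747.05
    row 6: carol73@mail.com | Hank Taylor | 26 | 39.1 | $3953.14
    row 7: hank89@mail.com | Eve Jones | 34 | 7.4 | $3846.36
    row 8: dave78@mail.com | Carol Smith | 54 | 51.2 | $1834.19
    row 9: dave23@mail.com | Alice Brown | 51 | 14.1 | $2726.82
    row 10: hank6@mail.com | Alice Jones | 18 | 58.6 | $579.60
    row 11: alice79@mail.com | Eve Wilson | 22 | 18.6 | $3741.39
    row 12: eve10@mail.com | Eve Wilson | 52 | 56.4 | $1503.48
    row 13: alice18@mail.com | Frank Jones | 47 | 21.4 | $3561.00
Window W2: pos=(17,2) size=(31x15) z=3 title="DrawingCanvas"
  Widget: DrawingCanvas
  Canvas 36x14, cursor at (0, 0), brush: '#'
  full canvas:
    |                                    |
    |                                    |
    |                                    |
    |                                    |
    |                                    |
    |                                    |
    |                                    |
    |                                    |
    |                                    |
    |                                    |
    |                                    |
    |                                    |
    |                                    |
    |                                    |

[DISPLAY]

taTable     ┃ DrawingCanvas         
────────────┠───────────────────────
il          ┃+                      
────────────┃                       
93@mail.com ┃                       
95@mail.com ┃                       
ce74@mail.co┃                       
e35@mail.com┃                       
ce71@mail.co┃                       
k97@mail.com┃                       
ol73@mail.co┃                       
k89@mail.com┃                       
e78@mail.com┃                       
e23@mail.com┗━━━━━━━━━━━━━━━━━━━━━━━
k6@mail.com  │Alice┃ algorithm gener
ce79@mail.com│Eve W┃ algorithm optim
━━━━━━━━━━━━━━━━━━━┛ framework gener
                ┃The process monitor
                ┃This module generat
                ┗━━━━━━━━━━━━━━━━━━━


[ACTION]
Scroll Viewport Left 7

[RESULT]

 ┃ DataTable     ┃ DrawingCanvas    
 ┠───────────────┠──────────────────
 ┃Email          ┃+                 
 ┃───────────────┃                  
 ┃eve93@mail.com ┃                  
 ┃eve95@mail.com ┃                  
 ┃grace74@mail.co┃                  
 ┃dave35@mail.com┃                  
 ┃alice71@mail.co┃                  
 ┃hank97@mail.com┃                  
 ┃carol73@mail.co┃                  
 ┃hank89@mail.com┃                  
 ┃dave78@mail.com┃                  
 ┃dave23@mail.com┗━━━━━━━━━━━━━━━━━━
 ┃hank6@mail.com  │Alice┃ algorithm 
 ┃alice79@mail.com│Eve W┃ algorithm 
 ┗━━━━━━━━━━━━━━━━━━━━━━┛ framework 
                     ┃The process mo
                     ┃This module ge
                     ┗━━━━━━━━━━━━━━


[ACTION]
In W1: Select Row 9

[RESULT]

 ┃ DataTable     ┃ DrawingCanvas    
 ┠───────────────┠──────────────────
 ┃Email          ┃+                 
 ┃───────────────┃                  
 ┃eve93@mail.com ┃                  
 ┃eve95@mail.com ┃                  
 ┃grace74@mail.co┃                  
 ┃dave35@mail.com┃                  
 ┃alice71@mail.co┃                  
 ┃hank97@mail.com┃                  
 ┃carol73@mail.co┃                  
 ┃hank89@mail.com┃                  
 ┃dave78@mail.com┃                  
 ┃>ave23@mail.com┗━━━━━━━━━━━━━━━━━━
 ┃hank6@mail.com  │Alice┃ algorithm 
 ┃alice79@mail.com│Eve W┃ algorithm 
 ┗━━━━━━━━━━━━━━━━━━━━━━┛ framework 
                     ┃The process mo
                     ┃This module ge
                     ┗━━━━━━━━━━━━━━
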